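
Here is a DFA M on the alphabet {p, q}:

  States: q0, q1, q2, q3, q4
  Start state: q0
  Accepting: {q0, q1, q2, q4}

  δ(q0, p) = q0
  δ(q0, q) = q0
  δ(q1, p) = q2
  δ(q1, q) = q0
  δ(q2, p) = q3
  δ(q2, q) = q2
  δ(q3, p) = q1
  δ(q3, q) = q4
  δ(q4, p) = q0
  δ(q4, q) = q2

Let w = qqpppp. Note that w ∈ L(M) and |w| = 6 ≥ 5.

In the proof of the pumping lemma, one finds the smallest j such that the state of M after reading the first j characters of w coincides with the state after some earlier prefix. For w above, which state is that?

q0

State sequence: q0 -q-> q0 -q-> q0 -p-> q0 -p-> q0 -p-> q0 -p-> q0
First repeat at step 1: q0 was already visited.

The earliest repeat is at step j = 1: M is in q0, which it already visited at step i = 0.
Since M has 5 states, any run of length ≥ 5 visits 5+1 states, so by pigeonhole some state repeats within the first 5 steps — that repeat gives the pumpable loop.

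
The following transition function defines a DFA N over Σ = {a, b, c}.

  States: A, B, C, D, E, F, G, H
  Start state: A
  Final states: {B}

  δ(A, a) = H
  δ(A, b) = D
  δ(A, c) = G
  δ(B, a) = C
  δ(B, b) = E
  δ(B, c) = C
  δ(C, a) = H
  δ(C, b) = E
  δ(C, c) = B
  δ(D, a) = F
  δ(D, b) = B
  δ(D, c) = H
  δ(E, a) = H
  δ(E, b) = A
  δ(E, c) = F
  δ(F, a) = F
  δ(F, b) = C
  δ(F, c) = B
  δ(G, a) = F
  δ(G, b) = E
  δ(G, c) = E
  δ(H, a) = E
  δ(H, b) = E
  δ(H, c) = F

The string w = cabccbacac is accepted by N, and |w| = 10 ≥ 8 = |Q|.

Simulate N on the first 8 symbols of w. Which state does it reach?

State sequence: A -c-> G -a-> F -b-> C -c-> B -c-> C -b-> E -a-> H -c-> F

After reading 8 characters, N is in state F.
(This kind of state-tracing is the core of the pumping-lemma construction: with 8 states, pigeonhole forces a repeat within the first 8 steps.)

F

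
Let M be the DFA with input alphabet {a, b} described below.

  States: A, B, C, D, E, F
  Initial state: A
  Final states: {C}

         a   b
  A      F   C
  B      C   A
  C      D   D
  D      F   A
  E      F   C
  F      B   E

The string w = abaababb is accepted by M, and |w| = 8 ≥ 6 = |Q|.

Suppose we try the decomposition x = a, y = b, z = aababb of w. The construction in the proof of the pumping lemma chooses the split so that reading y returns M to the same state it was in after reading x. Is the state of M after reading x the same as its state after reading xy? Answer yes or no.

no

Run of M on the first 2 characters of w = a b:
  step 0: A  (start)
  step 1: F  (read a: A→F)
  step 2: E  (read b: F→E)

After x (step 1): F. After xy (step 2): E.
They differ (F ≠ E), so y is not a cycle from the state after x; this split is not the one the pumping-lemma construction produces, and pumping y need not keep the string in L(M).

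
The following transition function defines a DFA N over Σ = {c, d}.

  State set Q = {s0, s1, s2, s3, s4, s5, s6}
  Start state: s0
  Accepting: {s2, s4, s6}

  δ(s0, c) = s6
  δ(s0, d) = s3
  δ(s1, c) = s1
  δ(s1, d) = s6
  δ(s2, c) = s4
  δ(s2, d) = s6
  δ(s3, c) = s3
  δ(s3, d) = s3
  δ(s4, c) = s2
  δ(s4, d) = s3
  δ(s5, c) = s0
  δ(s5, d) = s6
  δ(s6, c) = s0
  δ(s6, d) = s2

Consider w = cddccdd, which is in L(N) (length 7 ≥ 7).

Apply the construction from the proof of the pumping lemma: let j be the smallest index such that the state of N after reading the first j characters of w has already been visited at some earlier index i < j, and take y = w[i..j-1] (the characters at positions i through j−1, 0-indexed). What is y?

dd

State sequence: s0 -c-> s6 -d-> s2 -d-> s6 -c-> s0 -c-> s6 -d-> s2 -d-> s6
First repeat at step 3: s6 was already visited.

So i = 1, j = 3, giving x = w[0:1] = c, y = w[1:3] = dd, z = w[3:7] = ccdd.
Check: |xy| = 3 ≤ 7 and |y| = 2 ≥ 1. Reading y takes N from s6 back to s6, so every xyⁱz is accepted.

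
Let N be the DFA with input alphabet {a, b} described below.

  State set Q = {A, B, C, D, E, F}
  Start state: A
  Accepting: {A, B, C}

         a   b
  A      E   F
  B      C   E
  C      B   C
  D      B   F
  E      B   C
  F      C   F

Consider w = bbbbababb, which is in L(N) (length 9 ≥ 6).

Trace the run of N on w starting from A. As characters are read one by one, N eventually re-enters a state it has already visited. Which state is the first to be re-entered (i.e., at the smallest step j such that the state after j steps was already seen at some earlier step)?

F

Run of N on w = b b b b a b a b b:
  step 0: A  (start)
  step 1: F  (read b: A→F)
  step 2: F  (read b: F→F)   ← first repeat (F seen earlier)
  step 3: F  (read b: F→F)
  step 4: F  (read b: F→F)
  step 5: C  (read a: F→C)
  step 6: C  (read b: C→C)
  step 7: B  (read a: C→B)
  step 8: E  (read b: B→E)
  step 9: C  (read b: E→C)

The earliest repeat is at step j = 2: N is in F, which it already visited at step i = 1.
With |Q| = 6, pigeonhole forces a state repeat no later than step 6; the substring read between the first and second visits to that state can be pumped.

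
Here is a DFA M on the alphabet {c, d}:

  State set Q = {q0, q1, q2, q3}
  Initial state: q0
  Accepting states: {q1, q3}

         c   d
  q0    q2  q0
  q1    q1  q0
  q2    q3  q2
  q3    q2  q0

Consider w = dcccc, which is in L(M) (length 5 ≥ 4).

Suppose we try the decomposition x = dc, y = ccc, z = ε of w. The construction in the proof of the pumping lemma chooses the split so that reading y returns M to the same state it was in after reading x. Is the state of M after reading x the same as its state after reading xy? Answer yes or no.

Run of M on the first 5 characters of w = d c c c c:
  step 0: q0  (start)
  step 1: q0  (read d: q0→q0)
  step 2: q2  (read c: q0→q2)
  step 3: q3  (read c: q2→q3)
  step 4: q2  (read c: q3→q2)
  step 5: q3  (read c: q2→q3)

After x (step 2): q2. After xy (step 5): q3.
They differ (q2 ≠ q3), so y is not a cycle from the state after x; this split is not the one the pumping-lemma construction produces, and pumping y need not keep the string in L(M).

no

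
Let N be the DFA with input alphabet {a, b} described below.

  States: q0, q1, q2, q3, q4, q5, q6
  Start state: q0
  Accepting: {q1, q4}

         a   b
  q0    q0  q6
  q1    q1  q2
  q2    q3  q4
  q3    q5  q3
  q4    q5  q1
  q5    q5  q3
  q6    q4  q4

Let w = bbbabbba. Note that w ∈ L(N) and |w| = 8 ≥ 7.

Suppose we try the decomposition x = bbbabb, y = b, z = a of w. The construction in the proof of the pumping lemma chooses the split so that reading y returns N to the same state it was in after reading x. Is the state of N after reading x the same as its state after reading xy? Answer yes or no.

State sequence: q0 -b-> q6 -b-> q4 -b-> q1 -a-> q1 -b-> q2 -b-> q4 -b-> q1

After x (step 6): q4. After xy (step 7): q1.
They differ (q4 ≠ q1), so y is not a cycle from the state after x; this split is not the one the pumping-lemma construction produces, and pumping y need not keep the string in L(N).

no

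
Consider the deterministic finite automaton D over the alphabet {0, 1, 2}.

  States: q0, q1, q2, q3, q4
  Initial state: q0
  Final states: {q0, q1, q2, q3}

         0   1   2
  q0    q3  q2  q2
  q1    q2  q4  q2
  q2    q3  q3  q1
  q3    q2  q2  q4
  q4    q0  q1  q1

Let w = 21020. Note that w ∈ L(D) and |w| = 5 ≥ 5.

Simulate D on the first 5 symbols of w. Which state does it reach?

q2

State sequence: q0 -2-> q2 -1-> q3 -0-> q2 -2-> q1 -0-> q2

After reading 5 characters, D is in state q2.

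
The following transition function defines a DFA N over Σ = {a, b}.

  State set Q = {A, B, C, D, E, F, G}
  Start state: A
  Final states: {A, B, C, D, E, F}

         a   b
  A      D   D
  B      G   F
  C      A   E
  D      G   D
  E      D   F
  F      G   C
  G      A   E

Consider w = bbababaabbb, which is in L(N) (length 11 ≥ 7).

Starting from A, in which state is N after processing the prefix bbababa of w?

State sequence: A -b-> D -b-> D -a-> G -b-> E -a-> D -b-> D -a-> G

After reading 7 characters, N is in state G.
(This kind of state-tracing is the core of the pumping-lemma construction: with 7 states, pigeonhole forces a repeat within the first 7 steps.)

G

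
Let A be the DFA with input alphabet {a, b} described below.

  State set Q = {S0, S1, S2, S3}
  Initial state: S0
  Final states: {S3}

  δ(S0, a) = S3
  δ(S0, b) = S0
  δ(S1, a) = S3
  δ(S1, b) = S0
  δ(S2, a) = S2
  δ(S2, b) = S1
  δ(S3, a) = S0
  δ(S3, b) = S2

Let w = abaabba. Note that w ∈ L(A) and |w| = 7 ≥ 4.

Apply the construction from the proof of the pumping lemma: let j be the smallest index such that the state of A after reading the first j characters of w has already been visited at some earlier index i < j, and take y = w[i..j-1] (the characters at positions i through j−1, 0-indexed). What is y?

Run of A on w = a b a a b b a:
  step 0: S0  (start)
  step 1: S3  (read a: S0→S3)
  step 2: S2  (read b: S3→S2)
  step 3: S2  (read a: S2→S2)   ← first repeat (S2 seen earlier)
  step 4: S2  (read a: S2→S2)
  step 5: S1  (read b: S2→S1)
  step 6: S0  (read b: S1→S0)
  step 7: S3  (read a: S0→S3)

So i = 2, j = 3, giving x = w[0:2] = ab, y = w[2:3] = a, z = w[3:7] = abba.
Check: |xy| = 3 ≤ 4 and |y| = 1 ≥ 1. Reading y takes A from S2 back to S2, so every xyⁱz is accepted.
Since A has 4 states, any run of length ≥ 4 visits 4+1 states, so by pigeonhole some state repeats within the first 4 steps — that repeat gives the pumpable loop.

a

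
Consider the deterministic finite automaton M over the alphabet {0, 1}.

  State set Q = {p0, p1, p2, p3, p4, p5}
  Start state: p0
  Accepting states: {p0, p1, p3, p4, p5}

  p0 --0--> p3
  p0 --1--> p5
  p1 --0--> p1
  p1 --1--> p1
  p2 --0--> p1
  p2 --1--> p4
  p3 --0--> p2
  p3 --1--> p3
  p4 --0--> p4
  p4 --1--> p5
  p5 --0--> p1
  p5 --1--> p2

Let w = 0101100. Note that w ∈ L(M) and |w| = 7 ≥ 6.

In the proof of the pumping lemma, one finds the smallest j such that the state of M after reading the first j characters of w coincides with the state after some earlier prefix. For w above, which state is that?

p3

Run of M on w = 0 1 0 1 1 0 0:
  step 0: p0  (start)
  step 1: p3  (read 0: p0→p3)
  step 2: p3  (read 1: p3→p3)   ← first repeat (p3 seen earlier)
  step 3: p2  (read 0: p3→p2)
  step 4: p4  (read 1: p2→p4)
  step 5: p5  (read 1: p4→p5)
  step 6: p1  (read 0: p5→p1)
  step 7: p1  (read 0: p1→p1)

The earliest repeat is at step j = 2: M is in p3, which it already visited at step i = 1.
The DFA has 6 states, so the proof of the pumping lemma guarantees a repeated state among the first 6+1 visited; the segment between the two visits is the pumpable y.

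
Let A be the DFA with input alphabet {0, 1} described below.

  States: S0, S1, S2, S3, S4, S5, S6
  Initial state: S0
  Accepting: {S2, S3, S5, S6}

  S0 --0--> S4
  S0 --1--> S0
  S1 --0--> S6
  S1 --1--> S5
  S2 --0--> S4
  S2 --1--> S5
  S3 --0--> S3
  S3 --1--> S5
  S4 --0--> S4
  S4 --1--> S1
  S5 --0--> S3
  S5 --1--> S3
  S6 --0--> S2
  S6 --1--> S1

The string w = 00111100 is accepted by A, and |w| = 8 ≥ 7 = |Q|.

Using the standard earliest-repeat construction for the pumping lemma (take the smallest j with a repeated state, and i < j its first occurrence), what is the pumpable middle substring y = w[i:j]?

State sequence: S0 -0-> S4 -0-> S4 -1-> S1 -1-> S5 -1-> S3 -1-> S5 -0-> S3 -0-> S3
First repeat at step 2: S4 was already visited.

So i = 1, j = 2, giving x = w[0:1] = 0, y = w[1:2] = 0, z = w[2:8] = 111100.
Check: |xy| = 2 ≤ 7 and |y| = 1 ≥ 1. Reading y takes A from S4 back to S4, so every xyⁱz is accepted.

0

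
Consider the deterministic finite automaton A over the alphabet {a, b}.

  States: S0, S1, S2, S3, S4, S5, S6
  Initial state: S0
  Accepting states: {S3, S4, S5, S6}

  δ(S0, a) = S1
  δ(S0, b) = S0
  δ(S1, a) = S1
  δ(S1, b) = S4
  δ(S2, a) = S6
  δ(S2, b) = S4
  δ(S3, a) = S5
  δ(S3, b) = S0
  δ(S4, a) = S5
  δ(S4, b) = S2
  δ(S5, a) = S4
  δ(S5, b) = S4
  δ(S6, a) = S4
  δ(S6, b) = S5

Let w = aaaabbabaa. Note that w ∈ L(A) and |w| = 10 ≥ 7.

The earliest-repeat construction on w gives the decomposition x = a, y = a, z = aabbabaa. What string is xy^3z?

aaaaaabbabaa

xy^3z = a·a·a·a·aabbabaa = aaaaaabbabaa.
Reading y = a takes A from S1 back to S1, so after x·y·y·y the machine is still in S1, and z then leads to the accepting state S5. Hence aaaaaabbabaa ∈ L(A).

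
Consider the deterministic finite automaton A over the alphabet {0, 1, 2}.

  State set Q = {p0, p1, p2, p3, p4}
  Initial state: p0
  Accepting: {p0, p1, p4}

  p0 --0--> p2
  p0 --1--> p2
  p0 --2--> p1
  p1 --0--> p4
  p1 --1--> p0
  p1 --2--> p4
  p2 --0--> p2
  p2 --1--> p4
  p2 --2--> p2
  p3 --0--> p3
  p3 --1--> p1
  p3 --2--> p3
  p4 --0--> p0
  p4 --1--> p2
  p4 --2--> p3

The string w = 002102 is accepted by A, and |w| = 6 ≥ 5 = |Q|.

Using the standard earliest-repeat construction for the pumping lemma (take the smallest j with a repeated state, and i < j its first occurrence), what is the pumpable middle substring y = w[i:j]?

0

State sequence: p0 -0-> p2 -0-> p2 -2-> p2 -1-> p4 -0-> p0 -2-> p1
First repeat at step 2: p2 was already visited.

So i = 1, j = 2, giving x = w[0:1] = 0, y = w[1:2] = 0, z = w[2:6] = 2102.
Check: |xy| = 2 ≤ 5 and |y| = 1 ≥ 1. Reading y takes A from p2 back to p2, so every xyⁱz is accepted.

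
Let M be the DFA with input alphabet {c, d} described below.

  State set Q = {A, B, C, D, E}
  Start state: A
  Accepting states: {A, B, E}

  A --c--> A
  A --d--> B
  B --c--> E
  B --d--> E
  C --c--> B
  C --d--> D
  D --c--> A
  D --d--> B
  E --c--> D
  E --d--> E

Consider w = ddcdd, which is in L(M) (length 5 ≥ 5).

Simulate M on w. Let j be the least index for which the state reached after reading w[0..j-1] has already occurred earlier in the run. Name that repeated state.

Run of M on w = d d c d d:
  step 0: A  (start)
  step 1: B  (read d: A→B)
  step 2: E  (read d: B→E)
  step 3: D  (read c: E→D)
  step 4: B  (read d: D→B)   ← first repeat (B seen earlier)
  step 5: E  (read d: B→E)

The earliest repeat is at step j = 4: M is in B, which it already visited at step i = 1.
Pumping length from the standard proof: p = 5 (the number of states). The repeated state found above gives |xy| = j ≤ 5 and |y| = j − i ≥ 1.

B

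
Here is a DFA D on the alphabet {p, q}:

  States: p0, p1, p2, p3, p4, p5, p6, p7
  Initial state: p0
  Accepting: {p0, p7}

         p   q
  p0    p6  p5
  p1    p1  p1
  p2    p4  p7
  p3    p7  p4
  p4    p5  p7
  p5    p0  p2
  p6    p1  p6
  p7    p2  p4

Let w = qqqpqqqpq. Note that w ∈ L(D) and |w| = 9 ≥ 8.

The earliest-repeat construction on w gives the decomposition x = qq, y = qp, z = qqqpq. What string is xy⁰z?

xy⁰z = xz = qq·qqqpq = qqqqqpq.
Reading y = qp takes D from p2 back to p2, so after x the machine is still in p2, and z then leads to the accepting state p7. Hence qqqqqpq ∈ L(D).

qqqqqpq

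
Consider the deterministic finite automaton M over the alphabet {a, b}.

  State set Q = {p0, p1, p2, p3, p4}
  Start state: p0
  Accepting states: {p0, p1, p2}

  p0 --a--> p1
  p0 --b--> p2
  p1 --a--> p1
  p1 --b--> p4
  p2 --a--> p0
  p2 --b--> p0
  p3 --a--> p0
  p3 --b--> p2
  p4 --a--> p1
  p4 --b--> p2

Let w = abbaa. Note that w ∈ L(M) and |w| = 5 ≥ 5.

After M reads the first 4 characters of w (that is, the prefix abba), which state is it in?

p0

State sequence: p0 -a-> p1 -b-> p4 -b-> p2 -a-> p0

After reading 4 characters, M is in state p0.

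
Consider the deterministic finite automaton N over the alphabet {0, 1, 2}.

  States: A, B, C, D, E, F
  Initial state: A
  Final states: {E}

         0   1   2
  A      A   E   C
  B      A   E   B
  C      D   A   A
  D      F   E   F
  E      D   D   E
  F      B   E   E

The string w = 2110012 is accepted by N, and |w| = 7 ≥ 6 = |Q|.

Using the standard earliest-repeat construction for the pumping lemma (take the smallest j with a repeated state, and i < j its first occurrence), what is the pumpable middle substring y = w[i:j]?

State sequence: A -2-> C -1-> A -1-> E -0-> D -0-> F -1-> E -2-> E
First repeat at step 2: A was already visited.

So i = 0, j = 2, giving x = w[0:0] = ε, y = w[0:2] = 21, z = w[2:7] = 10012.
Check: |xy| = 2 ≤ 6 and |y| = 2 ≥ 1. Reading y takes N from A back to A, so every xyⁱz is accepted.
Pumping length from the standard proof: p = 6 (the number of states). The repeated state found above gives |xy| = j ≤ 6 and |y| = j − i ≥ 1.

21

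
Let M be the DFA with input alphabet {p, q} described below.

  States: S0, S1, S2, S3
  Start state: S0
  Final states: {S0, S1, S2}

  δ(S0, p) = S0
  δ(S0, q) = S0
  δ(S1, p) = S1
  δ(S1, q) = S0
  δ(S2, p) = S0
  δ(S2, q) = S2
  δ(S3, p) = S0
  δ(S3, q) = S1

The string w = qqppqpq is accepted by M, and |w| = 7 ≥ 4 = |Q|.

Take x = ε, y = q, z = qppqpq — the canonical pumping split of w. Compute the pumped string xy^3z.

qqqqppqpq

xy^3z = ε·q·q·q·qppqpq = qqqqppqpq.
Reading y = q takes M from S0 back to S0, so after x·y·y·y the machine is still in S0, and z then leads to the accepting state S0. Hence qqqqppqpq ∈ L(M).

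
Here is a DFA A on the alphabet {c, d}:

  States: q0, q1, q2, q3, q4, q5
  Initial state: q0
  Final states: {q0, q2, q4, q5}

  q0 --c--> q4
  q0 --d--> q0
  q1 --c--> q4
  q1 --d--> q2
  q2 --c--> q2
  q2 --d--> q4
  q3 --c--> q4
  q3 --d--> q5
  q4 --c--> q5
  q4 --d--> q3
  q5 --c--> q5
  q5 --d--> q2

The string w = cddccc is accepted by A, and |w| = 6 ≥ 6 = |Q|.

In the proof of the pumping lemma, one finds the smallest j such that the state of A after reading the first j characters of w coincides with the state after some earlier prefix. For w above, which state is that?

State sequence: q0 -c-> q4 -d-> q3 -d-> q5 -c-> q5 -c-> q5 -c-> q5
First repeat at step 4: q5 was already visited.

The earliest repeat is at step j = 4: A is in q5, which it already visited at step i = 3.

q5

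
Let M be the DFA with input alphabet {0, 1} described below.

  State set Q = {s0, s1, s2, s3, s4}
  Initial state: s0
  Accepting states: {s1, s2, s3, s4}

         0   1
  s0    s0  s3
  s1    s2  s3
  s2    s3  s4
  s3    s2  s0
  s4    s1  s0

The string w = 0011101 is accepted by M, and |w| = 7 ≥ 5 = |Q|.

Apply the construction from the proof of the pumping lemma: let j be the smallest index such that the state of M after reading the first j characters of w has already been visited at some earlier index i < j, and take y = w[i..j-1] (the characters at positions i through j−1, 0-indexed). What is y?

0

State sequence: s0 -0-> s0 -0-> s0 -1-> s3 -1-> s0 -1-> s3 -0-> s2 -1-> s4
First repeat at step 1: s0 was already visited.

So i = 0, j = 1, giving x = w[0:0] = ε, y = w[0:1] = 0, z = w[1:7] = 011101.
Check: |xy| = 1 ≤ 5 and |y| = 1 ≥ 1. Reading y takes M from s0 back to s0, so every xyⁱz is accepted.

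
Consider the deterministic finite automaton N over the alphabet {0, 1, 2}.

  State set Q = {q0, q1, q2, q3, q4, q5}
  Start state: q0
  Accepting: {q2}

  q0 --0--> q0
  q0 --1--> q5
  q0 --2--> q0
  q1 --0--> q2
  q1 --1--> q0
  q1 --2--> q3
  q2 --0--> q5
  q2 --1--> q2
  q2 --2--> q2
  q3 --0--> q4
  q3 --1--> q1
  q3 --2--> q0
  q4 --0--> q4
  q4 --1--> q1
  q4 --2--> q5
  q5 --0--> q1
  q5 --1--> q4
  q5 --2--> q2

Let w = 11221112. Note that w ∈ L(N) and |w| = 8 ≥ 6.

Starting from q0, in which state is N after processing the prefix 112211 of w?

q2

State sequence: q0 -1-> q5 -1-> q4 -2-> q5 -2-> q2 -1-> q2 -1-> q2

After reading 6 characters, N is in state q2.
(This kind of state-tracing is the core of the pumping-lemma construction: with 6 states, pigeonhole forces a repeat within the first 6 steps.)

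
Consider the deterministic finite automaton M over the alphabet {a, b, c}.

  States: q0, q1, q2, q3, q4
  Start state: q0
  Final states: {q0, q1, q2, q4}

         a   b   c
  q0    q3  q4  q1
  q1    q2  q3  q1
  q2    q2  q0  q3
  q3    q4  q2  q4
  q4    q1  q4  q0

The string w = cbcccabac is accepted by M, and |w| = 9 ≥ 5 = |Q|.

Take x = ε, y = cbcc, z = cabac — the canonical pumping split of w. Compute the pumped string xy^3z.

cbcccbcccbcccabac

xy^3z = ε·cbcc·cbcc·cbcc·cabac = cbcccbcccbcccabac.
Reading y = cbcc takes M from q0 back to q0, so after x·y·y·y the machine is still in q0, and z then leads to the accepting state q4. Hence cbcccbcccbcccabac ∈ L(M).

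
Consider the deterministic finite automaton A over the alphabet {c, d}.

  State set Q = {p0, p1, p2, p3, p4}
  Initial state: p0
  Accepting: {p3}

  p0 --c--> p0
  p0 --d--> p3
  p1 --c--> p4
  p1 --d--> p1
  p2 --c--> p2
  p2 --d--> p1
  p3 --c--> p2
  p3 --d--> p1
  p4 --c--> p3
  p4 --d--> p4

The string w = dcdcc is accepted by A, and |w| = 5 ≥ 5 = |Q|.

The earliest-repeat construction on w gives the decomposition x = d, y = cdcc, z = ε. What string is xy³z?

xy^3z = d·cdcc·cdcc·cdcc·ε = dcdcccdcccdcc.
Reading y = cdcc takes A from p3 back to p3, so after x·y·y·y the machine is still in p3, and z then leads to the accepting state p3. Hence dcdcccdcccdcc ∈ L(A).

dcdcccdcccdcc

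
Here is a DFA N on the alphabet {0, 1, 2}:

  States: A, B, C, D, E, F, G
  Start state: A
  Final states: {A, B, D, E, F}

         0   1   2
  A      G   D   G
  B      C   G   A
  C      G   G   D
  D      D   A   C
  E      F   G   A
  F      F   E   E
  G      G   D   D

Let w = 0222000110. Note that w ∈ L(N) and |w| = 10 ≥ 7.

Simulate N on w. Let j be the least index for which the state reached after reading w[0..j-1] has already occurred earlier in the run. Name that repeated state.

D

State sequence: A -0-> G -2-> D -2-> C -2-> D -0-> D -0-> D -0-> D -1-> A -1-> D -0-> D
First repeat at step 4: D was already visited.

The earliest repeat is at step j = 4: N is in D, which it already visited at step i = 2.
With |Q| = 7, pigeonhole forces a state repeat no later than step 7; the substring read between the first and second visits to that state can be pumped.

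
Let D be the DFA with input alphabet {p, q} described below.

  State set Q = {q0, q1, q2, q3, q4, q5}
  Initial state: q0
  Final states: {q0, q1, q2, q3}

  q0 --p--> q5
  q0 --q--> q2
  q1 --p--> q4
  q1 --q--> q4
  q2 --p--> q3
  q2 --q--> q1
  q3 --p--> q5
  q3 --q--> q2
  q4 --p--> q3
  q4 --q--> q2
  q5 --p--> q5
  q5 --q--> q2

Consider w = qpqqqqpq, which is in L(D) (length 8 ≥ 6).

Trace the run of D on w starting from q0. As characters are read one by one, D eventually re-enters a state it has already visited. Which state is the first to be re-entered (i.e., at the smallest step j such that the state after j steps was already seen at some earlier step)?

q2

State sequence: q0 -q-> q2 -p-> q3 -q-> q2 -q-> q1 -q-> q4 -q-> q2 -p-> q3 -q-> q2
First repeat at step 3: q2 was already visited.

The earliest repeat is at step j = 3: D is in q2, which it already visited at step i = 1.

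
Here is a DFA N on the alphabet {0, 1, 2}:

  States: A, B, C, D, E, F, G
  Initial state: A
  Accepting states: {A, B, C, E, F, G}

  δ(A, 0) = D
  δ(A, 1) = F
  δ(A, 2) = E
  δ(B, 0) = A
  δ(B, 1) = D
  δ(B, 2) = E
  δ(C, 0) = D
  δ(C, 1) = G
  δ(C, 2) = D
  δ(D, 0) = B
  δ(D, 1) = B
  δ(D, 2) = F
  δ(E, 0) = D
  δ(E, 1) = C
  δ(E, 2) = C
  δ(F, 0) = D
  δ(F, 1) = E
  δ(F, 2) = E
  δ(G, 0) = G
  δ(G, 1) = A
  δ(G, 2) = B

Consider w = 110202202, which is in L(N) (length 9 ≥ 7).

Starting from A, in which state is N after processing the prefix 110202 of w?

Run of N on the first 6 characters of w = 1 1 0 2 0 2:
  step 0: A  (start)
  step 1: F  (read 1: A→F)
  step 2: E  (read 1: F→E)
  step 3: D  (read 0: E→D)
  step 4: F  (read 2: D→F)
  step 5: D  (read 0: F→D)
  step 6: F  (read 2: D→F)

After reading 6 characters, N is in state F.
(This kind of state-tracing is the core of the pumping-lemma construction: with 7 states, pigeonhole forces a repeat within the first 7 steps.)

F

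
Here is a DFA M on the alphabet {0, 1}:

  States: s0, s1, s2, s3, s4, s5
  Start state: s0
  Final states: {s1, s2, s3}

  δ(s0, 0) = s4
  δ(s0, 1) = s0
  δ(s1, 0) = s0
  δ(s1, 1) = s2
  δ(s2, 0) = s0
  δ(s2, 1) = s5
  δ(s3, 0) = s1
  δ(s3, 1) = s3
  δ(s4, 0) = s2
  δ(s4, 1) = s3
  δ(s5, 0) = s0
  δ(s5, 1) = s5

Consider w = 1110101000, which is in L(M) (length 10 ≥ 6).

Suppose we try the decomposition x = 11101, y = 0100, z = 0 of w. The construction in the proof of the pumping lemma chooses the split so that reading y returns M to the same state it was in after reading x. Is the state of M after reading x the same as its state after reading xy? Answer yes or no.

Run of M on the first 9 characters of w = 1 1 1 0 1 0 1 0 0:
  step 0: s0  (start)
  step 1: s0  (read 1: s0→s0)
  step 2: s0  (read 1: s0→s0)
  step 3: s0  (read 1: s0→s0)
  step 4: s4  (read 0: s0→s4)
  step 5: s3  (read 1: s4→s3)
  step 6: s1  (read 0: s3→s1)
  step 7: s2  (read 1: s1→s2)
  step 8: s0  (read 0: s2→s0)
  step 9: s4  (read 0: s0→s4)

After x (step 5): s3. After xy (step 9): s4.
They differ (s3 ≠ s4), so y is not a cycle from the state after x; this split is not the one the pumping-lemma construction produces, and pumping y need not keep the string in L(M).

no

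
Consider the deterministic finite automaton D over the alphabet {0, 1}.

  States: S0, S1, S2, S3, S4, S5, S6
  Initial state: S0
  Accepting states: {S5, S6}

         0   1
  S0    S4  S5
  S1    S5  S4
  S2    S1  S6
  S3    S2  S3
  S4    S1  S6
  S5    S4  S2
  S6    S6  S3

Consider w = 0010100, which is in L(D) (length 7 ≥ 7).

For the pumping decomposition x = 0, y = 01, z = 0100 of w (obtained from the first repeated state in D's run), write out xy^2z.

001010100

xy^2z = 0·01·01·0100 = 001010100.
Reading y = 01 takes D from S4 back to S4, so after x·y·y the machine is still in S4, and z then leads to the accepting state S5. Hence 001010100 ∈ L(D).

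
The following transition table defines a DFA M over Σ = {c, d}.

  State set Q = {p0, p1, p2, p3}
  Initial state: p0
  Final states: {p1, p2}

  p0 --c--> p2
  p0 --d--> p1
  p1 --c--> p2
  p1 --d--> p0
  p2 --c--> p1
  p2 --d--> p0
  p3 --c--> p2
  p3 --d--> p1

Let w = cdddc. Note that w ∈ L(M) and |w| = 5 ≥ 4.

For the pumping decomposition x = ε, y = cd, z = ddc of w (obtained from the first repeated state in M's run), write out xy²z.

cdcdddc

xy^2z = ε·cd·cd·ddc = cdcdddc.
Reading y = cd takes M from p0 back to p0, so after x·y·y the machine is still in p0, and z then leads to the accepting state p2. Hence cdcdddc ∈ L(M).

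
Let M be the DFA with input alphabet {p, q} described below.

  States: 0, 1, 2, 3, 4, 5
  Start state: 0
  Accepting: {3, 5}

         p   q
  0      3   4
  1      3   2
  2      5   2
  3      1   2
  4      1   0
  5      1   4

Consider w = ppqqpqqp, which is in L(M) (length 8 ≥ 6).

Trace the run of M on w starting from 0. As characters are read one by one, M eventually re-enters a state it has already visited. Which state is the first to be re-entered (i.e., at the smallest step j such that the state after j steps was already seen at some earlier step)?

2

State sequence: 0 -p-> 3 -p-> 1 -q-> 2 -q-> 2 -p-> 5 -q-> 4 -q-> 0 -p-> 3
First repeat at step 4: 2 was already visited.

The earliest repeat is at step j = 4: M is in 2, which it already visited at step i = 3.
The DFA has 6 states, so the proof of the pumping lemma guarantees a repeated state among the first 6+1 visited; the segment between the two visits is the pumpable y.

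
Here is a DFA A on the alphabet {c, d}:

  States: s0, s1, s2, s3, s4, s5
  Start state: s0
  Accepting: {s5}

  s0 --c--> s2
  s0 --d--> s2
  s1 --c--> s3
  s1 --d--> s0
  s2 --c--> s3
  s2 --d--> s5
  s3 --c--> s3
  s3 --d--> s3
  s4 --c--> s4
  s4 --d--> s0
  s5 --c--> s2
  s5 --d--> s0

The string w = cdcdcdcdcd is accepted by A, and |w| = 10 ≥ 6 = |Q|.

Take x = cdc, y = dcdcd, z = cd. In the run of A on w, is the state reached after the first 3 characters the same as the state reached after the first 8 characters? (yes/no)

Run of A on the first 8 characters of w = c d c d c d c d:
  step 0: s0  (start)
  step 1: s2  (read c: s0→s2)
  step 2: s5  (read d: s2→s5)
  step 3: s2  (read c: s5→s2)
  step 4: s5  (read d: s2→s5)
  step 5: s2  (read c: s5→s2)
  step 6: s5  (read d: s2→s5)
  step 7: s2  (read c: s5→s2)
  step 8: s5  (read d: s2→s5)

After x (step 3): s2. After xy (step 8): s5.
They differ (s2 ≠ s5), so y is not a cycle from the state after x; this split is not the one the pumping-lemma construction produces, and pumping y need not keep the string in L(A).

no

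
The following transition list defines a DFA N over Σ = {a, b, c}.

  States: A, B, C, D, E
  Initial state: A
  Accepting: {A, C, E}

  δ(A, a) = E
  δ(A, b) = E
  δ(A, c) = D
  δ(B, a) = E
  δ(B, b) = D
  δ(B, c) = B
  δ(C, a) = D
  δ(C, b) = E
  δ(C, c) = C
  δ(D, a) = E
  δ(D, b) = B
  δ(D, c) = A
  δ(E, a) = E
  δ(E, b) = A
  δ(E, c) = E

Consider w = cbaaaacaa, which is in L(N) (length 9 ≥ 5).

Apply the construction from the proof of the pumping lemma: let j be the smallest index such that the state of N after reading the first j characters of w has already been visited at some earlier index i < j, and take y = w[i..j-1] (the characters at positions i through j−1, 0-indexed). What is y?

a

State sequence: A -c-> D -b-> B -a-> E -a-> E -a-> E -a-> E -c-> E -a-> E -a-> E
First repeat at step 4: E was already visited.

So i = 3, j = 4, giving x = w[0:3] = cba, y = w[3:4] = a, z = w[4:9] = aacaa.
Check: |xy| = 4 ≤ 5 and |y| = 1 ≥ 1. Reading y takes N from E back to E, so every xyⁱz is accepted.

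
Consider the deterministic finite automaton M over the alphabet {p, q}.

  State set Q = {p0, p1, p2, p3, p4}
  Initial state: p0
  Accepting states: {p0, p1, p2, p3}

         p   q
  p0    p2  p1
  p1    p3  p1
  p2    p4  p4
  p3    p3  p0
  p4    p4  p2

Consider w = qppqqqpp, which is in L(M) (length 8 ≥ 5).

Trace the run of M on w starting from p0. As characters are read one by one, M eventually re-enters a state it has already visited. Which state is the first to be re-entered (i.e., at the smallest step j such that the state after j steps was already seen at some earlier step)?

Run of M on w = q p p q q q p p:
  step 0: p0  (start)
  step 1: p1  (read q: p0→p1)
  step 2: p3  (read p: p1→p3)
  step 3: p3  (read p: p3→p3)   ← first repeat (p3 seen earlier)
  step 4: p0  (read q: p3→p0)
  step 5: p1  (read q: p0→p1)
  step 6: p1  (read q: p1→p1)
  step 7: p3  (read p: p1→p3)
  step 8: p3  (read p: p3→p3)

The earliest repeat is at step j = 3: M is in p3, which it already visited at step i = 2.

p3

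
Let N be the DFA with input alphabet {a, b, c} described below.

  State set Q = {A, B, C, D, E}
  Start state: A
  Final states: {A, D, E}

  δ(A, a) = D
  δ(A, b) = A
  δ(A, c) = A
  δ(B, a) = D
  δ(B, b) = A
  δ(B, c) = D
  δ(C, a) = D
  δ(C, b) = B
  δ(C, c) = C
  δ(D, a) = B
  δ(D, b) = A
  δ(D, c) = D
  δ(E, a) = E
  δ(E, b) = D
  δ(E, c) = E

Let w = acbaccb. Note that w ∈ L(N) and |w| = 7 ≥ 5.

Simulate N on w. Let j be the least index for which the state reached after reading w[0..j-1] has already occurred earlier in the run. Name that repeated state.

State sequence: A -a-> D -c-> D -b-> A -a-> D -c-> D -c-> D -b-> A
First repeat at step 2: D was already visited.

The earliest repeat is at step j = 2: N is in D, which it already visited at step i = 1.
With |Q| = 5, pigeonhole forces a state repeat no later than step 5; the substring read between the first and second visits to that state can be pumped.

D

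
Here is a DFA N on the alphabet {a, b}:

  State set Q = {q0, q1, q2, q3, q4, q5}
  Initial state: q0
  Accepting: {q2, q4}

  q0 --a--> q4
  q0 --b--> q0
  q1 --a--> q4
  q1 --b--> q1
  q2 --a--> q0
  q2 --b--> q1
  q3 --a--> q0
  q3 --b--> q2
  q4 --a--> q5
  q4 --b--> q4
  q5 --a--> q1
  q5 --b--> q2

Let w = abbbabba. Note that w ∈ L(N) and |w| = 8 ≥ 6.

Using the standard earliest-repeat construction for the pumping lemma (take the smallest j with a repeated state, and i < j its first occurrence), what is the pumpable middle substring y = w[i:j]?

b

State sequence: q0 -a-> q4 -b-> q4 -b-> q4 -b-> q4 -a-> q5 -b-> q2 -b-> q1 -a-> q4
First repeat at step 2: q4 was already visited.

So i = 1, j = 2, giving x = w[0:1] = a, y = w[1:2] = b, z = w[2:8] = bbabba.
Check: |xy| = 2 ≤ 6 and |y| = 1 ≥ 1. Reading y takes N from q4 back to q4, so every xyⁱz is accepted.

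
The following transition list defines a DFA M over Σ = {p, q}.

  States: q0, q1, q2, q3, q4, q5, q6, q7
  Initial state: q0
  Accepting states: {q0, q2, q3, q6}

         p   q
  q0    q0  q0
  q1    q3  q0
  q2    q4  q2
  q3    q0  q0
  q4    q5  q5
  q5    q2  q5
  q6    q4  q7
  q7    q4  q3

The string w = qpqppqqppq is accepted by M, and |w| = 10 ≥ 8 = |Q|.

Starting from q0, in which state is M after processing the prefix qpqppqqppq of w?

Run of M on the first 10 characters of w = q p q p p q q p p q:
  step 0: q0  (start)
  step 1: q0  (read q: q0→q0)
  step 2: q0  (read p: q0→q0)
  step 3: q0  (read q: q0→q0)
  step 4: q0  (read p: q0→q0)
  step 5: q0  (read p: q0→q0)
  step 6: q0  (read q: q0→q0)
  step 7: q0  (read q: q0→q0)
  step 8: q0  (read p: q0→q0)
  step 9: q0  (read p: q0→q0)
  step 10: q0  (read q: q0→q0)

After reading 10 characters, M is in state q0.
(This kind of state-tracing is the core of the pumping-lemma construction: with 8 states, pigeonhole forces a repeat within the first 8 steps.)

q0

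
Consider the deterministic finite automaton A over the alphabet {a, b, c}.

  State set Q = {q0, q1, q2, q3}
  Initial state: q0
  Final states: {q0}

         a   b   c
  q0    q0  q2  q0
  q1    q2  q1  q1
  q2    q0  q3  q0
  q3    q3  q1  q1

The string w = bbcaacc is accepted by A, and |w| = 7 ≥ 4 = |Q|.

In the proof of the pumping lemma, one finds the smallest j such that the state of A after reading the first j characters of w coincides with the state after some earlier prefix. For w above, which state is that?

State sequence: q0 -b-> q2 -b-> q3 -c-> q1 -a-> q2 -a-> q0 -c-> q0 -c-> q0
First repeat at step 4: q2 was already visited.

The earliest repeat is at step j = 4: A is in q2, which it already visited at step i = 1.

q2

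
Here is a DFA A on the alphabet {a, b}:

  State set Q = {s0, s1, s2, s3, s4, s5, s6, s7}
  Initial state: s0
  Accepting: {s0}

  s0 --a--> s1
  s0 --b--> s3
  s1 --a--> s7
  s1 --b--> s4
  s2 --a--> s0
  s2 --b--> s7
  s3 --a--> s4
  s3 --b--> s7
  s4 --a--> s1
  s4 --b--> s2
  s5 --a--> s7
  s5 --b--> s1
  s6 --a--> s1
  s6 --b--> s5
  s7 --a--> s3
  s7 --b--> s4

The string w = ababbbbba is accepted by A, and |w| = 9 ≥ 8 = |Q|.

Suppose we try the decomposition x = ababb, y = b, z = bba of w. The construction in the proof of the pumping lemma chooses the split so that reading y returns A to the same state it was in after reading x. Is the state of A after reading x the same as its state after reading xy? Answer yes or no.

State sequence: s0 -a-> s1 -b-> s4 -a-> s1 -b-> s4 -b-> s2 -b-> s7

After x (step 5): s2. After xy (step 6): s7.
They differ (s2 ≠ s7), so y is not a cycle from the state after x; this split is not the one the pumping-lemma construction produces, and pumping y need not keep the string in L(A).

no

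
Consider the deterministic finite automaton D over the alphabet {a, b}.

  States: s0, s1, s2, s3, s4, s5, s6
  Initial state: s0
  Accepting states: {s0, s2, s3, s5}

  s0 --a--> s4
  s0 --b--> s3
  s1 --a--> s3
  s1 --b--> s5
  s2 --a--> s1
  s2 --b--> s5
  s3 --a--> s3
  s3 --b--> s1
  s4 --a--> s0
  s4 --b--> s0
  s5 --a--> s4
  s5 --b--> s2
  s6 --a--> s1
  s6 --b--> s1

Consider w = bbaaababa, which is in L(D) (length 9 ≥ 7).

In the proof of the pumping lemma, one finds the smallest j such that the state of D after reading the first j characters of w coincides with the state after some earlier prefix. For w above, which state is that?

s3

Run of D on w = b b a a a b a b a:
  step 0: s0  (start)
  step 1: s3  (read b: s0→s3)
  step 2: s1  (read b: s3→s1)
  step 3: s3  (read a: s1→s3)   ← first repeat (s3 seen earlier)
  step 4: s3  (read a: s3→s3)
  step 5: s3  (read a: s3→s3)
  step 6: s1  (read b: s3→s1)
  step 7: s3  (read a: s1→s3)
  step 8: s1  (read b: s3→s1)
  step 9: s3  (read a: s1→s3)

The earliest repeat is at step j = 3: D is in s3, which it already visited at step i = 1.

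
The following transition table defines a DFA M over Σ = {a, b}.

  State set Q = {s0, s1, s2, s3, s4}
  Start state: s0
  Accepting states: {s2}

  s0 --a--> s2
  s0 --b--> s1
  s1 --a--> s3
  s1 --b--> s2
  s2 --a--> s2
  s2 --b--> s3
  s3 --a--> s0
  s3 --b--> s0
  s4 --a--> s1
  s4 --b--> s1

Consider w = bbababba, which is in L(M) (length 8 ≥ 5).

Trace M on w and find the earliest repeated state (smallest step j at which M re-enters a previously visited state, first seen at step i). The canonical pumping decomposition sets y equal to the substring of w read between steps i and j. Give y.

a

Run of M on w = b b a b a b b a:
  step 0: s0  (start)
  step 1: s1  (read b: s0→s1)
  step 2: s2  (read b: s1→s2)
  step 3: s2  (read a: s2→s2)   ← first repeat (s2 seen earlier)
  step 4: s3  (read b: s2→s3)
  step 5: s0  (read a: s3→s0)
  step 6: s1  (read b: s0→s1)
  step 7: s2  (read b: s1→s2)
  step 8: s2  (read a: s2→s2)

So i = 2, j = 3, giving x = w[0:2] = bb, y = w[2:3] = a, z = w[3:8] = babba.
Check: |xy| = 3 ≤ 5 and |y| = 1 ≥ 1. Reading y takes M from s2 back to s2, so every xyⁱz is accepted.
The DFA has 5 states, so the proof of the pumping lemma guarantees a repeated state among the first 5+1 visited; the segment between the two visits is the pumpable y.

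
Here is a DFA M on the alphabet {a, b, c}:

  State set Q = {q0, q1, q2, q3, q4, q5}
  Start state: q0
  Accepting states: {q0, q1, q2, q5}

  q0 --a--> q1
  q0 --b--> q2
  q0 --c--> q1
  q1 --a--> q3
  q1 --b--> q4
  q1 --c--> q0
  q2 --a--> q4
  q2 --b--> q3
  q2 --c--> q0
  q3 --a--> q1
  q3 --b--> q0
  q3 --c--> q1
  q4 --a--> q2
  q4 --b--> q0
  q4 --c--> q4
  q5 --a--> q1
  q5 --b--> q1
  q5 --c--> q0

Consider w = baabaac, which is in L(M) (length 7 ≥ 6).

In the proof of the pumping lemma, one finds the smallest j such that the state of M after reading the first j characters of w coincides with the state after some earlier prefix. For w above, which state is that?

q2

Run of M on w = b a a b a a c:
  step 0: q0  (start)
  step 1: q2  (read b: q0→q2)
  step 2: q4  (read a: q2→q4)
  step 3: q2  (read a: q4→q2)   ← first repeat (q2 seen earlier)
  step 4: q3  (read b: q2→q3)
  step 5: q1  (read a: q3→q1)
  step 6: q3  (read a: q1→q3)
  step 7: q1  (read c: q3→q1)

The earliest repeat is at step j = 3: M is in q2, which it already visited at step i = 1.
The DFA has 6 states, so the proof of the pumping lemma guarantees a repeated state among the first 6+1 visited; the segment between the two visits is the pumpable y.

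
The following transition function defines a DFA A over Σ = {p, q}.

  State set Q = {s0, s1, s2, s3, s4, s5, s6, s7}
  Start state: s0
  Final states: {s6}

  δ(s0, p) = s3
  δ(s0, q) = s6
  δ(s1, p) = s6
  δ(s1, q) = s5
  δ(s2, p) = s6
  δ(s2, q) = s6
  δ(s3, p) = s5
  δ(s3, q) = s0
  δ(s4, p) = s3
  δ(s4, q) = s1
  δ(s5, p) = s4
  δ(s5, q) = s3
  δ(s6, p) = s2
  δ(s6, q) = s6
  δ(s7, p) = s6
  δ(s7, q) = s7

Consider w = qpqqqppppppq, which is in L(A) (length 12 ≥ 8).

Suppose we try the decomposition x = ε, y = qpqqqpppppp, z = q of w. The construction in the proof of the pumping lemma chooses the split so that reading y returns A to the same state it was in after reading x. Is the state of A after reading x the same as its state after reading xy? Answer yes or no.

State sequence: s0 -q-> s6 -p-> s2 -q-> s6 -q-> s6 -q-> s6 -p-> s2 -p-> s6 -p-> s2 -p-> s6 -p-> s2 -p-> s6

After x (step 0): s0. After xy (step 11): s6.
They differ (s0 ≠ s6), so y is not a cycle from the state after x; this split is not the one the pumping-lemma construction produces, and pumping y need not keep the string in L(A).

no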